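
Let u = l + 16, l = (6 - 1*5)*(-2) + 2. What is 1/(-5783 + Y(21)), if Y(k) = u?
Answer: -1/5767 ≈ -0.00017340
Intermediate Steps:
l = 0 (l = (6 - 5)*(-2) + 2 = 1*(-2) + 2 = -2 + 2 = 0)
u = 16 (u = 0 + 16 = 16)
Y(k) = 16
1/(-5783 + Y(21)) = 1/(-5783 + 16) = 1/(-5767) = -1/5767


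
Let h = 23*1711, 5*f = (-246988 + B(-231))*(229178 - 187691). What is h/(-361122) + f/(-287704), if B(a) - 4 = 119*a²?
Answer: -9143402499400921/51948121944 ≈ -1.7601e+5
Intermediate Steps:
B(a) = 4 + 119*a²
f = 50638824765 (f = ((-246988 + (4 + 119*(-231)²))*(229178 - 187691))/5 = ((-246988 + (4 + 119*53361))*41487)/5 = ((-246988 + (4 + 6349959))*41487)/5 = ((-246988 + 6349963)*41487)/5 = (6102975*41487)/5 = (⅕)*253194123825 = 50638824765)
h = 39353
h/(-361122) + f/(-287704) = 39353/(-361122) + 50638824765/(-287704) = 39353*(-1/361122) + 50638824765*(-1/287704) = -39353/361122 - 50638824765/287704 = -9143402499400921/51948121944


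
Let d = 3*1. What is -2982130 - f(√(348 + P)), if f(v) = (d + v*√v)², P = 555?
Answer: -2982130 - (3 + 903^(¾))² ≈ -3.0103e+6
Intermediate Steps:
d = 3
f(v) = (3 + v^(3/2))² (f(v) = (3 + v*√v)² = (3 + v^(3/2))²)
-2982130 - f(√(348 + P)) = -2982130 - (3 + (√(348 + 555))^(3/2))² = -2982130 - (3 + (√903)^(3/2))² = -2982130 - (3 + 903^(¾))²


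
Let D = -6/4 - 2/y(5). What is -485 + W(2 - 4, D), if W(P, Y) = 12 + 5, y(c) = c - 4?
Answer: -468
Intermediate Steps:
y(c) = -4 + c
D = -7/2 (D = -6/4 - 2/(-4 + 5) = -6*¼ - 2/1 = -3/2 - 2*1 = -3/2 - 2 = -7/2 ≈ -3.5000)
W(P, Y) = 17
-485 + W(2 - 4, D) = -485 + 17 = -468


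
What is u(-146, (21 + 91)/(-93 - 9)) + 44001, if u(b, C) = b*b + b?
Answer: 65171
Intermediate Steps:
u(b, C) = b + b² (u(b, C) = b² + b = b + b²)
u(-146, (21 + 91)/(-93 - 9)) + 44001 = -146*(1 - 146) + 44001 = -146*(-145) + 44001 = 21170 + 44001 = 65171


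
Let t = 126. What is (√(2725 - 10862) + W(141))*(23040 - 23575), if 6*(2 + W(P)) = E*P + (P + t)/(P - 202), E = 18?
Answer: -27431055/122 - 535*I*√8137 ≈ -2.2484e+5 - 48260.0*I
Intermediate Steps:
W(P) = -2 + 3*P + (126 + P)/(6*(-202 + P)) (W(P) = -2 + (18*P + (P + 126)/(P - 202))/6 = -2 + (18*P + (126 + P)/(-202 + P))/6 = -2 + (3*P + (126 + P)/(6*(-202 + P))) = -2 + 3*P + (126 + P)/(6*(-202 + P)))
(√(2725 - 10862) + W(141))*(23040 - 23575) = (√(2725 - 10862) + (2550 - 3647*141 + 18*141²)/(6*(-202 + 141)))*(23040 - 23575) = (√(-8137) + (⅙)*(2550 - 514227 + 18*19881)/(-61))*(-535) = (I*√8137 + (⅙)*(-1/61)*(2550 - 514227 + 357858))*(-535) = (I*√8137 + (⅙)*(-1/61)*(-153819))*(-535) = (I*√8137 + 51273/122)*(-535) = (51273/122 + I*√8137)*(-535) = -27431055/122 - 535*I*√8137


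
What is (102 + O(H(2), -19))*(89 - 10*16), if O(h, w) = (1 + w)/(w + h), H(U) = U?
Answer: -124392/17 ≈ -7317.2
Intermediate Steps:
O(h, w) = (1 + w)/(h + w)
(102 + O(H(2), -19))*(89 - 10*16) = (102 + (1 - 19)/(2 - 19))*(89 - 10*16) = (102 - 18/(-17))*(89 - 160) = (102 - 1/17*(-18))*(-71) = (102 + 18/17)*(-71) = (1752/17)*(-71) = -124392/17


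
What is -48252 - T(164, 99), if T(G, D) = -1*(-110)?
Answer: -48362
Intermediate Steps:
T(G, D) = 110
-48252 - T(164, 99) = -48252 - 1*110 = -48252 - 110 = -48362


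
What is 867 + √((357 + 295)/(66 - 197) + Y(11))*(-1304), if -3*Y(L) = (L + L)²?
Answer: 867 - 5216*I*√1605405/393 ≈ 867.0 - 16817.0*I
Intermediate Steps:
Y(L) = -4*L²/3 (Y(L) = -(L + L)²/3 = -4*L²/3)
867 + √((357 + 295)/(66 - 197) + Y(11))*(-1304) = 867 + √((357 + 295)/(66 - 197) - 4/3*11²)*(-1304) = 867 + √(652/(-131) - 4/3*121)*(-1304) = 867 + √(652*(-1/131) - 484/3)*(-1304) = 867 + √(-652/131 - 484/3)*(-1304) = 867 + √(-65360/393)*(-1304) = 867 + (4*I*√1605405/393)*(-1304) = 867 - 5216*I*√1605405/393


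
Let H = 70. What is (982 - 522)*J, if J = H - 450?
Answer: -174800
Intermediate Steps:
J = -380 (J = 70 - 450 = -380)
(982 - 522)*J = (982 - 522)*(-380) = 460*(-380) = -174800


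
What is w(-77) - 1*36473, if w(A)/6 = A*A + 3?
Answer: -881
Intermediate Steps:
w(A) = 18 + 6*A² (w(A) = 6*(A*A + 3) = 6*(A² + 3) = 6*(3 + A²) = 18 + 6*A²)
w(-77) - 1*36473 = (18 + 6*(-77)²) - 1*36473 = (18 + 6*5929) - 36473 = (18 + 35574) - 36473 = 35592 - 36473 = -881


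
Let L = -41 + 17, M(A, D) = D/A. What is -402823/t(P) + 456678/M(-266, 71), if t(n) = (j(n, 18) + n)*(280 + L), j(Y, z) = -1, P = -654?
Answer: -20369125432207/11905280 ≈ -1.7109e+6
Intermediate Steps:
L = -24
t(n) = -256 + 256*n (t(n) = (-1 + n)*(280 - 24) = (-1 + n)*256 = -256 + 256*n)
-402823/t(P) + 456678/M(-266, 71) = -402823/(-256 + 256*(-654)) + 456678/((71/(-266))) = -402823/(-256 - 167424) + 456678/((71*(-1/266))) = -402823/(-167680) + 456678/(-71/266) = -402823*(-1/167680) + 456678*(-266/71) = 402823/167680 - 121476348/71 = -20369125432207/11905280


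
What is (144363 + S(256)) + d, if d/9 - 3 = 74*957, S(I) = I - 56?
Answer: 781952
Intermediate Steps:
S(I) = -56 + I
d = 637389 (d = 27 + 9*(74*957) = 27 + 9*70818 = 27 + 637362 = 637389)
(144363 + S(256)) + d = (144363 + (-56 + 256)) + 637389 = (144363 + 200) + 637389 = 144563 + 637389 = 781952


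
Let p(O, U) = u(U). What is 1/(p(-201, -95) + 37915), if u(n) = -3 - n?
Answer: 1/38007 ≈ 2.6311e-5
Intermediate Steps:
p(O, U) = -3 - U
1/(p(-201, -95) + 37915) = 1/((-3 - 1*(-95)) + 37915) = 1/((-3 + 95) + 37915) = 1/(92 + 37915) = 1/38007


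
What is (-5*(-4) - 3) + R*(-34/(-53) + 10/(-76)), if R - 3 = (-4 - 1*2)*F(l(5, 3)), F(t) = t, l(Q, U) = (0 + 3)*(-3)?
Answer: 4883/106 ≈ 46.066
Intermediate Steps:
l(Q, U) = -9 (l(Q, U) = 3*(-3) = -9)
R = 57 (R = 3 + (-4 - 1*2)*(-9) = 3 + (-4 - 2)*(-9) = 3 - 6*(-9) = 3 + 54 = 57)
(-5*(-4) - 3) + R*(-34/(-53) + 10/(-76)) = (-5*(-4) - 3) + 57*(-34/(-53) + 10/(-76)) = (20 - 3) + 57*(-34*(-1/53) + 10*(-1/76)) = 17 + 57*(34/53 - 5/38) = 17 + 57*(1027/2014) = 17 + 3081/106 = 4883/106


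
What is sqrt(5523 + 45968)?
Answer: sqrt(51491) ≈ 226.92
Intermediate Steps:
sqrt(5523 + 45968) = sqrt(51491)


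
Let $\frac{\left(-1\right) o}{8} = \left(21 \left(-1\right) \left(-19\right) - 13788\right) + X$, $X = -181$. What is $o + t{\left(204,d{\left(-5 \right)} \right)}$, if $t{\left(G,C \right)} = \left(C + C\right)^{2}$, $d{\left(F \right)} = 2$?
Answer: $108576$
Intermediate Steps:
$t{\left(G,C \right)} = 4 C^{2}$ ($t{\left(G,C \right)} = \left(2 C\right)^{2} = 4 C^{2}$)
$o = 108560$ ($o = - 8 \left(\left(21 \left(-1\right) \left(-19\right) - 13788\right) - 181\right) = - 8 \left(\left(\left(-21\right) \left(-19\right) - 13788\right) - 181\right) = - 8 \left(\left(399 - 13788\right) - 181\right) = - 8 \left(-13389 - 181\right) = \left(-8\right) \left(-13570\right) = 108560$)
$o + t{\left(204,d{\left(-5 \right)} \right)} = 108560 + 4 \cdot 2^{2} = 108560 + 4 \cdot 4 = 108560 + 16 = 108576$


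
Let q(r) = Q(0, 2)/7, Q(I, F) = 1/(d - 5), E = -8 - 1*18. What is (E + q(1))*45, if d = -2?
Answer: -57375/49 ≈ -1170.9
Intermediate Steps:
E = -26 (E = -8 - 18 = -26)
Q(I, F) = -⅐ (Q(I, F) = 1/(-2 - 5) = 1/(-7) = -⅐)
q(r) = -1/49 (q(r) = -⅐/7 = -⅐*⅐ = -1/49)
(E + q(1))*45 = (-26 - 1/49)*45 = -1275/49*45 = -57375/49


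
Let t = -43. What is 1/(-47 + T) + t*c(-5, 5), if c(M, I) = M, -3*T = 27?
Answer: 12039/56 ≈ 214.98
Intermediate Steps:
T = -9 (T = -⅓*27 = -9)
1/(-47 + T) + t*c(-5, 5) = 1/(-47 - 9) - 43*(-5) = 1/(-56) + 215 = -1/56 + 215 = 12039/56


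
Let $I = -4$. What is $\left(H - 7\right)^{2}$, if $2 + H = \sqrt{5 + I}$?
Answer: $64$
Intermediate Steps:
$H = -1$ ($H = -2 + \sqrt{5 - 4} = -2 + \sqrt{1} = -2 + 1 = -1$)
$\left(H - 7\right)^{2} = \left(-1 - 7\right)^{2} = \left(-8\right)^{2} = 64$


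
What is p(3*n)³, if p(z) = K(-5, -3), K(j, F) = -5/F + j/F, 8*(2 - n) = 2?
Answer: 1000/27 ≈ 37.037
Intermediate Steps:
n = 7/4 (n = 2 - ⅛*2 = 2 - ¼ = 7/4 ≈ 1.7500)
p(z) = 10/3 (p(z) = (-5 - 5)/(-3) = -⅓*(-10) = 10/3)
p(3*n)³ = (10/3)³ = 1000/27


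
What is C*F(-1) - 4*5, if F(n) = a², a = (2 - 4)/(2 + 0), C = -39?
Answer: -59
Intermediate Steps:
a = -1 (a = -2/2 = -2*½ = -1)
F(n) = 1 (F(n) = (-1)² = 1)
C*F(-1) - 4*5 = -39*1 - 4*5 = -39 - 20 = -59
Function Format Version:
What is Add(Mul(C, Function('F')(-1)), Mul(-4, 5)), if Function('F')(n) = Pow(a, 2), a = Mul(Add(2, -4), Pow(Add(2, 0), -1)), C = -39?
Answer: -59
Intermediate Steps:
a = -1 (a = Mul(-2, Pow(2, -1)) = Mul(-2, Rational(1, 2)) = -1)
Function('F')(n) = 1 (Function('F')(n) = Pow(-1, 2) = 1)
Add(Mul(C, Function('F')(-1)), Mul(-4, 5)) = Add(Mul(-39, 1), Mul(-4, 5)) = Add(-39, -20) = -59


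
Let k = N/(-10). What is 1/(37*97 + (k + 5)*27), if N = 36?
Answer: 5/18134 ≈ 0.00027573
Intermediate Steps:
k = -18/5 (k = 36/(-10) = 36*(-⅒) = -18/5 ≈ -3.6000)
1/(37*97 + (k + 5)*27) = 1/(37*97 + (-18/5 + 5)*27) = 1/(3589 + (7/5)*27) = 1/(3589 + 189/5) = 1/(18134/5) = 5/18134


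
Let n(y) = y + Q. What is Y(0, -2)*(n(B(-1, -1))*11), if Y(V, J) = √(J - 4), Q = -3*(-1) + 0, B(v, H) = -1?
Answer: 22*I*√6 ≈ 53.889*I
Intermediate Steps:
Q = 3 (Q = 3 + 0 = 3)
n(y) = 3 + y (n(y) = y + 3 = 3 + y)
Y(V, J) = √(-4 + J)
Y(0, -2)*(n(B(-1, -1))*11) = √(-4 - 2)*((3 - 1)*11) = √(-6)*(2*11) = (I*√6)*22 = 22*I*√6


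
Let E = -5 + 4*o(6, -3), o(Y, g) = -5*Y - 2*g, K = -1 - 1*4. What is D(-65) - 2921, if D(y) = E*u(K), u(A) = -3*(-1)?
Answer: -3224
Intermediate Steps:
K = -5 (K = -1 - 4 = -5)
u(A) = 3
E = -101 (E = -5 + 4*(-5*6 - 2*(-3)) = -5 + 4*(-30 + 6) = -5 + 4*(-24) = -5 - 96 = -101)
D(y) = -303 (D(y) = -101*3 = -303)
D(-65) - 2921 = -303 - 2921 = -3224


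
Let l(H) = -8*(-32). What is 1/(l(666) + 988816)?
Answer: 1/989072 ≈ 1.0110e-6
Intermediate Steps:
l(H) = 256
1/(l(666) + 988816) = 1/(256 + 988816) = 1/989072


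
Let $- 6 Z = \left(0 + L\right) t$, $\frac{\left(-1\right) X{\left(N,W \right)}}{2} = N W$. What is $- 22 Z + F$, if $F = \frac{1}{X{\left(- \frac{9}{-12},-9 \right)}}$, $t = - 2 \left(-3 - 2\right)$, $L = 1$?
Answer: $\frac{992}{27} \approx 36.741$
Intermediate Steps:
$t = 10$ ($t = \left(-2\right) \left(-5\right) = 10$)
$X{\left(N,W \right)} = - 2 N W$
$Z = - \frac{5}{3}$ ($Z = - \frac{\left(0 + 1\right) 10}{6} = - \frac{1 \cdot 10}{6} = \left(- \frac{1}{6}\right) 10 = - \frac{5}{3} \approx -1.6667$)
$F = \frac{2}{27}$ ($F = \frac{1}{\left(-2\right) \left(- \frac{9}{-12}\right) \left(-9\right)} = \frac{1}{\left(-2\right) \left(\left(-9\right) \left(- \frac{1}{12}\right)\right) \left(-9\right)} = \frac{1}{\left(-2\right) \frac{3}{4} \left(-9\right)} = \frac{1}{\frac{27}{2}} = \frac{2}{27} \approx 0.074074$)
$- 22 Z + F = \left(-22\right) \left(- \frac{5}{3}\right) + \frac{2}{27} = \frac{110}{3} + \frac{2}{27} = \frac{992}{27}$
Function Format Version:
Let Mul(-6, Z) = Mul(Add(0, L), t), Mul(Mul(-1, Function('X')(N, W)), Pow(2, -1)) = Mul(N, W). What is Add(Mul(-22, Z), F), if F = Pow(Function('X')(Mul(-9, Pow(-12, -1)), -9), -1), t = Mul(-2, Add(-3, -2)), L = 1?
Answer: Rational(992, 27) ≈ 36.741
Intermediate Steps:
t = 10 (t = Mul(-2, -5) = 10)
Function('X')(N, W) = Mul(-2, N, W) (Function('X')(N, W) = Mul(-2, Mul(N, W)) = Mul(-2, N, W))
Z = Rational(-5, 3) (Z = Mul(Rational(-1, 6), Mul(Add(0, 1), 10)) = Mul(Rational(-1, 6), Mul(1, 10)) = Mul(Rational(-1, 6), 10) = Rational(-5, 3) ≈ -1.6667)
F = Rational(2, 27) (F = Pow(Mul(-2, Mul(-9, Pow(-12, -1)), -9), -1) = Pow(Mul(-2, Mul(-9, Rational(-1, 12)), -9), -1) = Pow(Mul(-2, Rational(3, 4), -9), -1) = Pow(Rational(27, 2), -1) = Rational(2, 27) ≈ 0.074074)
Add(Mul(-22, Z), F) = Add(Mul(-22, Rational(-5, 3)), Rational(2, 27)) = Add(Rational(110, 3), Rational(2, 27)) = Rational(992, 27)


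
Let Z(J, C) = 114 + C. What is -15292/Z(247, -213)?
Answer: 15292/99 ≈ 154.46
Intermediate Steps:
-15292/Z(247, -213) = -15292/(114 - 213) = -15292/(-99) = -15292*(-1/99) = 15292/99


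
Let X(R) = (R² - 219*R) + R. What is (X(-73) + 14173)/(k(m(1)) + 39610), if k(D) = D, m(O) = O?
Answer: 35416/39611 ≈ 0.89410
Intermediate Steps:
X(R) = R² - 218*R
(X(-73) + 14173)/(k(m(1)) + 39610) = (-73*(-218 - 73) + 14173)/(1 + 39610) = (-73*(-291) + 14173)/39611 = (21243 + 14173)*(1/39611) = 35416*(1/39611) = 35416/39611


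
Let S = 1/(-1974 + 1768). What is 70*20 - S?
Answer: 288401/206 ≈ 1400.0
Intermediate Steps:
S = -1/206 (S = 1/(-206) = -1/206 ≈ -0.0048544)
70*20 - S = 70*20 - 1*(-1/206) = 1400 + 1/206 = 288401/206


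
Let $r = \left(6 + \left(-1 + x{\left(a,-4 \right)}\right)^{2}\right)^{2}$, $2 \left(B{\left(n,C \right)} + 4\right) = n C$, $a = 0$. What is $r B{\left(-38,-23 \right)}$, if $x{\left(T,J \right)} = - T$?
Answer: $21217$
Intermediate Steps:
$B{\left(n,C \right)} = -4 + \frac{C n}{2}$ ($B{\left(n,C \right)} = -4 + \frac{n C}{2} = -4 + \frac{C n}{2}$)
$r = 49$ ($r = \left(6 + \left(-1 - 0\right)^{2}\right)^{2} = \left(6 + \left(-1 + 0\right)^{2}\right)^{2} = \left(6 + \left(-1\right)^{2}\right)^{2} = \left(6 + 1\right)^{2} = 7^{2} = 49$)
$r B{\left(-38,-23 \right)} = 49 \left(-4 + \frac{1}{2} \left(-23\right) \left(-38\right)\right) = 49 \left(-4 + 437\right) = 49 \cdot 433 = 21217$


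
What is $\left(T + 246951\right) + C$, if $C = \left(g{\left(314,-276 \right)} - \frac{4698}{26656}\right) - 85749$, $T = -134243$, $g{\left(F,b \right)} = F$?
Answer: $\frac{363492195}{13328} \approx 27273.0$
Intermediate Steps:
$C = - \frac{1138680029}{13328}$ ($C = \left(314 - \frac{4698}{26656}\right) - 85749 = \left(314 - \frac{2349}{13328}\right) - 85749 = \frac{4182643}{13328} - 85749 = - \frac{1138680029}{13328} \approx -85435.0$)
$\left(T + 246951\right) + C = \left(-134243 + 246951\right) - \frac{1138680029}{13328} = 112708 - \frac{1138680029}{13328} = \frac{363492195}{13328}$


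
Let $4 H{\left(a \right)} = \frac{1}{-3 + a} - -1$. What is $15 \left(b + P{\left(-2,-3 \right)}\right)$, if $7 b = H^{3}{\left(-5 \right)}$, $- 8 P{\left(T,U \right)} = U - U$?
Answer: $\frac{735}{32768} \approx 0.02243$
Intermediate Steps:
$P{\left(T,U \right)} = 0$ ($P{\left(T,U \right)} = - \frac{U - U}{8} = \left(- \frac{1}{8}\right) 0 = 0$)
$H{\left(a \right)} = \frac{1}{4} + \frac{1}{4 \left(-3 + a\right)}$ ($H{\left(a \right)} = \frac{\frac{1}{-3 + a} - -1}{4} = \frac{\frac{1}{-3 + a} + 1}{4} = \frac{1 + \frac{1}{-3 + a}}{4} = \frac{1}{4} + \frac{1}{4 \left(-3 + a\right)}$)
$b = \frac{49}{32768}$ ($b = \frac{\left(\frac{-2 - 5}{4 \left(-3 - 5\right)}\right)^{3}}{7} = \frac{\left(\frac{1}{4} \frac{1}{-8} \left(-7\right)\right)^{3}}{7} = \frac{\left(\frac{1}{4} \left(- \frac{1}{8}\right) \left(-7\right)\right)^{3}}{7} = \frac{\left(\frac{7}{32}\right)^{3}}{7} = \frac{1}{7} \cdot \frac{343}{32768} = \frac{49}{32768} \approx 0.0014954$)
$15 \left(b + P{\left(-2,-3 \right)}\right) = 15 \left(\frac{49}{32768} + 0\right) = 15 \cdot \frac{49}{32768} = \frac{735}{32768}$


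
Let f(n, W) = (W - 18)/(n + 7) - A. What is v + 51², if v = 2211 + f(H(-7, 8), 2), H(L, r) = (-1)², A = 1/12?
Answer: 57719/12 ≈ 4809.9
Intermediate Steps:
A = 1/12 ≈ 0.083333
H(L, r) = 1
f(n, W) = -1/12 + (-18 + W)/(7 + n) (f(n, W) = (W - 18)/(n + 7) - 1*1/12 = (-18 + W)/(7 + n) - 1/12 = -1/12 + (-18 + W)/(7 + n))
v = 26507/12 (v = 2211 + (-223 - 1*1 + 12*2)/(12*(7 + 1)) = 2211 + (1/12)*(-223 - 1 + 24)/8 = 2211 + (1/12)*(⅛)*(-200) = 2211 - 25/12 = 26507/12 ≈ 2208.9)
v + 51² = 26507/12 + 51² = 26507/12 + 2601 = 57719/12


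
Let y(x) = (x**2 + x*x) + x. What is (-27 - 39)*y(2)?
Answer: -660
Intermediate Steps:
y(x) = x + 2*x**2 (y(x) = (x**2 + x**2) + x = 2*x**2 + x = x + 2*x**2)
(-27 - 39)*y(2) = (-27 - 39)*(2*(1 + 2*2)) = -132*(1 + 4) = -132*5 = -66*10 = -660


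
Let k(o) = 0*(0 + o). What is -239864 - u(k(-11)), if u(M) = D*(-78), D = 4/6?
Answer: -239812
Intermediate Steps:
D = 2/3 (D = 4*(1/6) = 2/3 ≈ 0.66667)
k(o) = 0 (k(o) = 0*o = 0)
u(M) = -52 (u(M) = (2/3)*(-78) = -52)
-239864 - u(k(-11)) = -239864 - 1*(-52) = -239864 + 52 = -239812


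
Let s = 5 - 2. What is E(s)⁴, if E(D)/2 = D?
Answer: 1296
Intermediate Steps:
s = 3
E(D) = 2*D
E(s)⁴ = (2*3)⁴ = 6⁴ = 1296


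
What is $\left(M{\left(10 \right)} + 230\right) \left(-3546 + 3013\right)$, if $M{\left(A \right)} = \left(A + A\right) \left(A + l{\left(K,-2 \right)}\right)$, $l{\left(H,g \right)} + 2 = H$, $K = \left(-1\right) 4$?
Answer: $-165230$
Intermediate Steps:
$K = -4$
$l{\left(H,g \right)} = -2 + H$
$M{\left(A \right)} = 2 A \left(-6 + A\right)$ ($M{\left(A \right)} = \left(A + A\right) \left(A - 6\right) = 2 A \left(A - 6\right) = 2 A \left(-6 + A\right)$)
$\left(M{\left(10 \right)} + 230\right) \left(-3546 + 3013\right) = \left(2 \cdot 10 \left(-6 + 10\right) + 230\right) \left(-3546 + 3013\right) = \left(2 \cdot 10 \cdot 4 + 230\right) \left(-533\right) = \left(80 + 230\right) \left(-533\right) = 310 \left(-533\right) = -165230$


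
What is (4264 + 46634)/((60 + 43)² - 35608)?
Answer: -16966/8333 ≈ -2.0360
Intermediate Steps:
(4264 + 46634)/((60 + 43)² - 35608) = 50898/(103² - 35608) = 50898/(10609 - 35608) = 50898/(-24999) = 50898*(-1/24999) = -16966/8333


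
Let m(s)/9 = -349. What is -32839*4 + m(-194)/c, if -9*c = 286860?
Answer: -12560251297/95620 ≈ -1.3136e+5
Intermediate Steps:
c = -95620/3 (c = -1/9*286860 = -95620/3 ≈ -31873.)
m(s) = -3141 (m(s) = 9*(-349) = -3141)
-32839*4 + m(-194)/c = -32839*4 - 3141/(-95620/3) = -131356 - 3141*(-3/95620) = -131356 + 9423/95620 = -12560251297/95620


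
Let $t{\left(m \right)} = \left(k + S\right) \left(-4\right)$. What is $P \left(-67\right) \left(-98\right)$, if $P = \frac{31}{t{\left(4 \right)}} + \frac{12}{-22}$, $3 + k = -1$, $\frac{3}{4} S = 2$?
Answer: $\frac{3043341}{88} \approx 34583.0$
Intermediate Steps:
$S = \frac{8}{3}$ ($S = \frac{4}{3} \cdot 2 = \frac{8}{3} \approx 2.6667$)
$k = -4$ ($k = -3 - 1 = -4$)
$t{\left(m \right)} = \frac{16}{3}$ ($t{\left(m \right)} = \left(-4 + \frac{8}{3}\right) \left(-4\right) = \left(- \frac{4}{3}\right) \left(-4\right) = \frac{16}{3}$)
$P = \frac{927}{176}$ ($P = \frac{31}{\frac{16}{3}} + \frac{12}{-22} = 31 \cdot \frac{3}{16} + 12 \left(- \frac{1}{22}\right) = \frac{93}{16} - \frac{6}{11} = \frac{927}{176} \approx 5.267$)
$P \left(-67\right) \left(-98\right) = \frac{927}{176} \left(-67\right) \left(-98\right) = \left(- \frac{62109}{176}\right) \left(-98\right) = \frac{3043341}{88}$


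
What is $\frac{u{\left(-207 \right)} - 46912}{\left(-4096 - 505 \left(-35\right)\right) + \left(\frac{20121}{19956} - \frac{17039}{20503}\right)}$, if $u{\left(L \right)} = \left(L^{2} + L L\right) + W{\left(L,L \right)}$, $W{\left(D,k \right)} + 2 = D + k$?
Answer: $\frac{5233129131720}{1852009066717} \approx 2.8256$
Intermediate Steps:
$W{\left(D,k \right)} = -2 + D + k$ ($W{\left(D,k \right)} = -2 + \left(D + k\right) = -2 + D + k$)
$u{\left(L \right)} = -2 + 2 L + 2 L^{2}$ ($u{\left(L \right)} = \left(L^{2} + L L\right) + \left(-2 + L + L\right) = \left(L^{2} + L^{2}\right) + \left(-2 + 2 L\right) = 2 L^{2} + \left(-2 + 2 L\right) = -2 + 2 L + 2 L^{2}$)
$\frac{u{\left(-207 \right)} - 46912}{\left(-4096 - 505 \left(-35\right)\right) + \left(\frac{20121}{19956} - \frac{17039}{20503}\right)} = \frac{\left(-2 + 2 \left(-207\right) + 2 \left(-207\right)^{2}\right) - 46912}{\left(-4096 - 505 \left(-35\right)\right) + \left(\frac{20121}{19956} - \frac{17039}{20503}\right)} = \frac{\left(-2 - 414 + 2 \cdot 42849\right) - 46912}{\left(-4096 - -17675\right) + \left(20121 \cdot \frac{1}{19956} - \frac{17039}{20503}\right)} = \frac{\left(-2 - 414 + 85698\right) - 46912}{\left(-4096 + 17675\right) + \left(\frac{6707}{6652} - \frac{17039}{20503}\right)} = \frac{85282 - 46912}{13579 + \frac{24170193}{136385956}} = \frac{38370}{\frac{1852009066717}{136385956}} = 38370 \cdot \frac{136385956}{1852009066717} = \frac{5233129131720}{1852009066717}$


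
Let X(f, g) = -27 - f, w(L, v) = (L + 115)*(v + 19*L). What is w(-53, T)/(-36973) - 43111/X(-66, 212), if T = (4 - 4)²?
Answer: -1591508077/1441947 ≈ -1103.7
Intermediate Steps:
T = 0 (T = 0² = 0)
w(L, v) = (115 + L)*(v + 19*L)
w(-53, T)/(-36973) - 43111/X(-66, 212) = (19*(-53)² + 115*0 + 2185*(-53) - 53*0)/(-36973) - 43111/(-27 - 1*(-66)) = (19*2809 + 0 - 115805 + 0)*(-1/36973) - 43111/(-27 + 66) = (53371 + 0 - 115805 + 0)*(-1/36973) - 43111/39 = -62434*(-1/36973) - 43111*1/39 = 62434/36973 - 43111/39 = -1591508077/1441947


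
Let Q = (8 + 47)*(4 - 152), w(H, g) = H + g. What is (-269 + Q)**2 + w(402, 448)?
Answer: 70712131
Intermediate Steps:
Q = -8140 (Q = 55*(-148) = -8140)
(-269 + Q)**2 + w(402, 448) = (-269 - 8140)**2 + (402 + 448) = (-8409)**2 + 850 = 70711281 + 850 = 70712131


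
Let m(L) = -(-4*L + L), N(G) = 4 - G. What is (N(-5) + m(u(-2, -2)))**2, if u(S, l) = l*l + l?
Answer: 225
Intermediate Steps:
u(S, l) = l + l**2 (u(S, l) = l**2 + l = l + l**2)
m(L) = 3*L (m(L) = -(-3)*L = 3*L)
(N(-5) + m(u(-2, -2)))**2 = ((4 - 1*(-5)) + 3*(-2*(1 - 2)))**2 = ((4 + 5) + 3*(-2*(-1)))**2 = (9 + 3*2)**2 = (9 + 6)**2 = 15**2 = 225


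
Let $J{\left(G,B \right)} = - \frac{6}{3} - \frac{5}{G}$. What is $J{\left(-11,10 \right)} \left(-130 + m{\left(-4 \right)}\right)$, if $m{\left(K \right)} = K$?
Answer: $\frac{2278}{11} \approx 207.09$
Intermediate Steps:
$J{\left(G,B \right)} = -2 - \frac{5}{G}$ ($J{\left(G,B \right)} = \left(-6\right) \frac{1}{3} - \frac{5}{G} = -2 - \frac{5}{G}$)
$J{\left(-11,10 \right)} \left(-130 + m{\left(-4 \right)}\right) = \left(-2 - \frac{5}{-11}\right) \left(-130 - 4\right) = \left(-2 - - \frac{5}{11}\right) \left(-134\right) = \left(-2 + \frac{5}{11}\right) \left(-134\right) = \left(- \frac{17}{11}\right) \left(-134\right) = \frac{2278}{11}$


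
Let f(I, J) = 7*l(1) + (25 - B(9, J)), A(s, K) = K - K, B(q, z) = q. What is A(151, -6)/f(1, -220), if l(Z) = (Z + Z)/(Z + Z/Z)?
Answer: 0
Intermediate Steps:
l(Z) = 2*Z/(1 + Z) (l(Z) = (2*Z)/(Z + 1) = (2*Z)/(1 + Z) = 2*Z/(1 + Z))
A(s, K) = 0
f(I, J) = 23 (f(I, J) = 7*(2*1/(1 + 1)) + (25 - 1*9) = 7*(2*1/2) + (25 - 9) = 7*(2*1*(1/2)) + 16 = 7*1 + 16 = 7 + 16 = 23)
A(151, -6)/f(1, -220) = 0/23 = 0*(1/23) = 0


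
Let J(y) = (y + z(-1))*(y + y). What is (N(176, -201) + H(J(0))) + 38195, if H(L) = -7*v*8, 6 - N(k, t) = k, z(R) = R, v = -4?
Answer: 38249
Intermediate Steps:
N(k, t) = 6 - k
J(y) = 2*y*(-1 + y) (J(y) = (y - 1)*(y + y) = (-1 + y)*(2*y) = 2*y*(-1 + y))
H(L) = 224 (H(L) = -7*(-4)*8 = 28*8 = 224)
(N(176, -201) + H(J(0))) + 38195 = ((6 - 1*176) + 224) + 38195 = ((6 - 176) + 224) + 38195 = (-170 + 224) + 38195 = 54 + 38195 = 38249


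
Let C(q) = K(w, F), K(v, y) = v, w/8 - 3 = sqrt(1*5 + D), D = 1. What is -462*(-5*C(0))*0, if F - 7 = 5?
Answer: 0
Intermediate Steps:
F = 12 (F = 7 + 5 = 12)
w = 24 + 8*sqrt(6) (w = 24 + 8*sqrt(1*5 + 1) = 24 + 8*sqrt(5 + 1) = 24 + 8*sqrt(6) ≈ 43.596)
C(q) = 24 + 8*sqrt(6)
-462*(-5*C(0))*0 = -462*(-5*(24 + 8*sqrt(6)))*0 = -462*(-120 - 40*sqrt(6))*0 = -462*0 = 0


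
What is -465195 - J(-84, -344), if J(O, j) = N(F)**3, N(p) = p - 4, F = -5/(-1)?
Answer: -465196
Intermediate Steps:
F = 5 (F = -5*(-1) = 5)
N(p) = -4 + p
J(O, j) = 1 (J(O, j) = (-4 + 5)**3 = 1**3 = 1)
-465195 - J(-84, -344) = -465195 - 1*1 = -465195 - 1 = -465196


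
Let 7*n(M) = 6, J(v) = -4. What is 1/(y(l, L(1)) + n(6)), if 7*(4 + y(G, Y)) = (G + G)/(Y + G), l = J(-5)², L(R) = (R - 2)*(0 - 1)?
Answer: -119/342 ≈ -0.34795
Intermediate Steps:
L(R) = 2 - R (L(R) = (-2 + R)*(-1) = 2 - R)
l = 16 (l = (-4)² = 16)
n(M) = 6/7 (n(M) = (⅐)*6 = 6/7)
y(G, Y) = -4 + 2*G/(7*(G + Y)) (y(G, Y) = -4 + ((G + G)/(Y + G))/7 = -4 + ((2*G)/(G + Y))/7 = -4 + (2*G/(G + Y))/7 = -4 + 2*G/(7*(G + Y)))
1/(y(l, L(1)) + n(6)) = 1/((-4*(2 - 1*1) - 26/7*16)/(16 + (2 - 1*1)) + 6/7) = 1/((-4*(2 - 1) - 416/7)/(16 + (2 - 1)) + 6/7) = 1/((-4*1 - 416/7)/(16 + 1) + 6/7) = 1/((-4 - 416/7)/17 + 6/7) = 1/((1/17)*(-444/7) + 6/7) = 1/(-444/119 + 6/7) = 1/(-342/119) = -119/342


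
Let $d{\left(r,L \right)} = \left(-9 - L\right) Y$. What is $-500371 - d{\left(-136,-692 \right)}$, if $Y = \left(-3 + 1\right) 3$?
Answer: $-496273$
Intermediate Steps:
$Y = -6$ ($Y = \left(-2\right) 3 = -6$)
$d{\left(r,L \right)} = 54 + 6 L$ ($d{\left(r,L \right)} = \left(-9 - L\right) \left(-6\right) = 54 + 6 L$)
$-500371 - d{\left(-136,-692 \right)} = -500371 - \left(54 + 6 \left(-692\right)\right) = -500371 - \left(54 - 4152\right) = -500371 - -4098 = -500371 + 4098 = -496273$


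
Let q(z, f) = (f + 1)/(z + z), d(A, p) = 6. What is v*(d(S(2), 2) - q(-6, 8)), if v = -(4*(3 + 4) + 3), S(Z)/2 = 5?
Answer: -837/4 ≈ -209.25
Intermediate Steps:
S(Z) = 10 (S(Z) = 2*5 = 10)
q(z, f) = (1 + f)/(2*z) (q(z, f) = (1 + f)/((2*z)) = (1 + f)*(1/(2*z)) = (1 + f)/(2*z))
v = -31 (v = -(4*7 + 3) = -(28 + 3) = -1*31 = -31)
v*(d(S(2), 2) - q(-6, 8)) = -31*(6 - (1 + 8)/(2*(-6))) = -31*(6 - (-1)*9/(2*6)) = -31*(6 - 1*(-¾)) = -31*(6 + ¾) = -31*27/4 = -837/4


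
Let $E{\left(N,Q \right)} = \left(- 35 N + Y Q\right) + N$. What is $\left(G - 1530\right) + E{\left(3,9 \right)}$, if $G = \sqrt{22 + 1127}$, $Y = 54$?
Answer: $-1146 + \sqrt{1149} \approx -1112.1$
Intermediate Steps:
$E{\left(N,Q \right)} = - 34 N + 54 Q$ ($E{\left(N,Q \right)} = \left(- 35 N + 54 Q\right) + N = - 34 N + 54 Q$)
$G = \sqrt{1149} \approx 33.897$
$\left(G - 1530\right) + E{\left(3,9 \right)} = \left(\sqrt{1149} - 1530\right) + \left(\left(-34\right) 3 + 54 \cdot 9\right) = \left(-1530 + \sqrt{1149}\right) + \left(-102 + 486\right) = \left(-1530 + \sqrt{1149}\right) + 384 = -1146 + \sqrt{1149}$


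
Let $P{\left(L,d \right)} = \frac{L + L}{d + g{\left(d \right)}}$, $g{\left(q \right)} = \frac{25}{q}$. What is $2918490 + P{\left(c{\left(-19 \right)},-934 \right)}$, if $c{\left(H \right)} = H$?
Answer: $\frac{2546035260182}{872381} \approx 2.9185 \cdot 10^{6}$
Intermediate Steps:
$P{\left(L,d \right)} = \frac{2 L}{d + \frac{25}{d}}$ ($P{\left(L,d \right)} = \frac{L + L}{d + \frac{25}{d}} = \frac{2 L}{d + \frac{25}{d}}$)
$2918490 + P{\left(c{\left(-19 \right)},-934 \right)} = 2918490 + 2 \left(-19\right) \left(-934\right) \frac{1}{25 + \left(-934\right)^{2}} = 2918490 + 2 \left(-19\right) \left(-934\right) \frac{1}{25 + 872356} = 2918490 + 2 \left(-19\right) \left(-934\right) \frac{1}{872381} = 2918490 + \frac{35492}{872381} = \frac{2546035260182}{872381}$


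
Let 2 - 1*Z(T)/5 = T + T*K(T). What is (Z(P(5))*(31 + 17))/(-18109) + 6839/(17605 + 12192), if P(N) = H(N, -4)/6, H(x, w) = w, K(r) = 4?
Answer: 85707291/539593873 ≈ 0.15884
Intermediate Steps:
P(N) = -⅔ (P(N) = -4/6 = -4*⅙ = -⅔)
Z(T) = 10 - 25*T (Z(T) = 10 - 5*(T + T*4) = 10 - 5*(T + 4*T) = 10 - 25*T)
(Z(P(5))*(31 + 17))/(-18109) + 6839/(17605 + 12192) = ((10 - 25*(-⅔))*(31 + 17))/(-18109) + 6839/(17605 + 12192) = ((10 + 50/3)*48)*(-1/18109) + 6839/29797 = ((80/3)*48)*(-1/18109) + 6839*(1/29797) = 1280*(-1/18109) + 6839/29797 = -1280/18109 + 6839/29797 = 85707291/539593873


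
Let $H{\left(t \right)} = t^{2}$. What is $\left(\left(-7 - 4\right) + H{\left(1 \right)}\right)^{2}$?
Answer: $100$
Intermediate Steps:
$\left(\left(-7 - 4\right) + H{\left(1 \right)}\right)^{2} = \left(\left(-7 - 4\right) + 1^{2}\right)^{2} = \left(\left(-7 - 4\right) + 1\right)^{2} = \left(-11 + 1\right)^{2} = \left(-10\right)^{2} = 100$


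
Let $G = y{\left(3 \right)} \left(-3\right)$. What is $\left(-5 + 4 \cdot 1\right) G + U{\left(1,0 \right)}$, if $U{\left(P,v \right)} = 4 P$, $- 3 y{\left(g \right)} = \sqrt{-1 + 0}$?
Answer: $4 - i \approx 4.0 - 1.0 i$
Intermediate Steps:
$y{\left(g \right)} = - \frac{i}{3}$ ($y{\left(g \right)} = - \frac{\sqrt{-1 + 0}}{3} = - \frac{\sqrt{-1}}{3} = - \frac{i}{3}$)
$G = i$ ($G = - \frac{i}{3} \left(-3\right) = i \approx 1.0 i$)
$\left(-5 + 4 \cdot 1\right) G + U{\left(1,0 \right)} = \left(-5 + 4 \cdot 1\right) i + 4 \cdot 1 = \left(-5 + 4\right) i + 4 = - i + 4 = 4 - i$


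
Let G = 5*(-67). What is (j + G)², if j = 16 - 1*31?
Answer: 122500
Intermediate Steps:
G = -335
j = -15 (j = 16 - 31 = -15)
(j + G)² = (-15 - 335)² = (-350)² = 122500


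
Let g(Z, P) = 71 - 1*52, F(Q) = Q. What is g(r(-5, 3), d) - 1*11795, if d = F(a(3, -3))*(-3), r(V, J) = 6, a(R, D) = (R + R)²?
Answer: -11776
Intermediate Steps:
a(R, D) = 4*R² (a(R, D) = (2*R)² = 4*R²)
d = -108 (d = (4*3²)*(-3) = (4*9)*(-3) = 36*(-3) = -108)
g(Z, P) = 19 (g(Z, P) = 71 - 52 = 19)
g(r(-5, 3), d) - 1*11795 = 19 - 1*11795 = 19 - 11795 = -11776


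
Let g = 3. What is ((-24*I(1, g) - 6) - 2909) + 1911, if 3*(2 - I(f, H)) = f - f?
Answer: -1052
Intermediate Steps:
I(f, H) = 2 (I(f, H) = 2 - (f - f)/3 = 2 - 1/3*0 = 2 + 0 = 2)
((-24*I(1, g) - 6) - 2909) + 1911 = ((-24*2 - 6) - 2909) + 1911 = ((-48 - 6) - 2909) + 1911 = (-54 - 2909) + 1911 = -2963 + 1911 = -1052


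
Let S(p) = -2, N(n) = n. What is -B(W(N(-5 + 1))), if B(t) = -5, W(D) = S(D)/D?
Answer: 5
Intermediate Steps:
W(D) = -2/D
-B(W(N(-5 + 1))) = -1*(-5) = 5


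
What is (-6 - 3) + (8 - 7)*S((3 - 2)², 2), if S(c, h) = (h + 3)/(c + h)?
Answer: -22/3 ≈ -7.3333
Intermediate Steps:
S(c, h) = (3 + h)/(c + h)
(-6 - 3) + (8 - 7)*S((3 - 2)², 2) = (-6 - 3) + (8 - 7)*((3 + 2)/((3 - 2)² + 2)) = -9 + 1*(5/(1² + 2)) = -9 + 1*(5/(1 + 2)) = -9 + 1*(5/3) = -9 + 5/3 = -22/3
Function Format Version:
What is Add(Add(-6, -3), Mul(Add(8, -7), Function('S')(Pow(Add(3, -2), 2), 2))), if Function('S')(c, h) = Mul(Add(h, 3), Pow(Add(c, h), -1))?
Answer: Rational(-22, 3) ≈ -7.3333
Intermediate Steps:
Function('S')(c, h) = Mul(Pow(Add(c, h), -1), Add(3, h)) (Function('S')(c, h) = Mul(Add(3, h), Pow(Add(c, h), -1)) = Mul(Pow(Add(c, h), -1), Add(3, h)))
Add(Add(-6, -3), Mul(Add(8, -7), Function('S')(Pow(Add(3, -2), 2), 2))) = Add(Add(-6, -3), Mul(Add(8, -7), Mul(Pow(Add(Pow(Add(3, -2), 2), 2), -1), Add(3, 2)))) = Add(-9, Mul(1, Mul(Pow(Add(Pow(1, 2), 2), -1), 5))) = Add(-9, Mul(1, Mul(Pow(Add(1, 2), -1), 5))) = Add(-9, Mul(1, Mul(Pow(3, -1), 5))) = Add(-9, Mul(1, Mul(Rational(1, 3), 5))) = Add(-9, Mul(1, Rational(5, 3))) = Add(-9, Rational(5, 3)) = Rational(-22, 3)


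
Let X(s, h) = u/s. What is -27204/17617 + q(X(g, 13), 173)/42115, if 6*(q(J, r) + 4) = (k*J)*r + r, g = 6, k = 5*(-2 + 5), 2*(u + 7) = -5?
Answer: -27775750703/17806558920 ≈ -1.5599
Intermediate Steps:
u = -19/2 (u = -7 + (½)*(-5) = -7 - 5/2 = -19/2 ≈ -9.5000)
k = 15 (k = 5*3 = 15)
X(s, h) = -19/(2*s)
q(J, r) = -4 + r/6 + 5*J*r/2 (q(J, r) = -4 + ((15*J)*r + r)/6 = -4 + (15*J*r + r)/6 = -4 + (r + 15*J*r)/6 = -4 + (r/6 + 5*J*r/2) = -4 + r/6 + 5*J*r/2)
-27204/17617 + q(X(g, 13), 173)/42115 = -27204/17617 + (-4 + (⅙)*173 + (5/2)*(-19/2/6)*173)/42115 = -27204*1/17617 + (-4 + 173/6 + (5/2)*(-19/2*⅙)*173)*(1/42115) = -27204/17617 + (-4 + 173/6 + (5/2)*(-19/12)*173)*(1/42115) = -27204/17617 + (-4 + 173/6 - 16435/24)*(1/42115) = -27204/17617 - 15839/24*1/42115 = -27204/17617 - 15839/1010760 = -27775750703/17806558920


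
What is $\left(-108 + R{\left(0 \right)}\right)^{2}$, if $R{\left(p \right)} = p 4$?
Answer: $11664$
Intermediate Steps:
$R{\left(p \right)} = 4 p$
$\left(-108 + R{\left(0 \right)}\right)^{2} = \left(-108 + 4 \cdot 0\right)^{2} = \left(-108 + 0\right)^{2} = \left(-108\right)^{2} = 11664$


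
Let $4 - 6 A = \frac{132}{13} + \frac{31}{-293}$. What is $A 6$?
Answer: $- \frac{23037}{3809} \approx -6.048$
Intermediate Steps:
$A = - \frac{7679}{7618}$ ($A = \frac{2}{3} - \frac{\frac{132}{13} + \frac{31}{-293}}{6} = \frac{2}{3} - \frac{132 \cdot \frac{1}{13} + 31 \left(- \frac{1}{293}\right)}{6} = \frac{2}{3} - \frac{\frac{132}{13} - \frac{31}{293}}{6} = \frac{2}{3} - \frac{38273}{22854} = - \frac{7679}{7618} \approx -1.008$)
$A 6 = \left(- \frac{7679}{7618}\right) 6 = - \frac{23037}{3809}$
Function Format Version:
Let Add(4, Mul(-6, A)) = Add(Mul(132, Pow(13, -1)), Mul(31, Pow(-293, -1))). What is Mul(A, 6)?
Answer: Rational(-23037, 3809) ≈ -6.0480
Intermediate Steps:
A = Rational(-7679, 7618) (A = Add(Rational(2, 3), Mul(Rational(-1, 6), Add(Mul(132, Pow(13, -1)), Mul(31, Pow(-293, -1))))) = Add(Rational(2, 3), Mul(Rational(-1, 6), Add(Mul(132, Rational(1, 13)), Mul(31, Rational(-1, 293))))) = Add(Rational(2, 3), Mul(Rational(-1, 6), Add(Rational(132, 13), Rational(-31, 293)))) = Add(Rational(2, 3), Mul(Rational(-1, 6), Rational(38273, 3809))) = Add(Rational(2, 3), Rational(-38273, 22854)) = Rational(-7679, 7618) ≈ -1.0080)
Mul(A, 6) = Mul(Rational(-7679, 7618), 6) = Rational(-23037, 3809)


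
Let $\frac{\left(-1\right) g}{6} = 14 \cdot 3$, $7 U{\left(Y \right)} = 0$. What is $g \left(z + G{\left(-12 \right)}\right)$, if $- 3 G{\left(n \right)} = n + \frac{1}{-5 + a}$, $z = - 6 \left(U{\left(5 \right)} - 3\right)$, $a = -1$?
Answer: $-5558$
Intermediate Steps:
$U{\left(Y \right)} = 0$ ($U{\left(Y \right)} = \frac{1}{7} \cdot 0 = 0$)
$g = -252$ ($g = - 6 \cdot 14 \cdot 3 = \left(-6\right) 42 = -252$)
$z = 18$ ($z = - 6 \left(0 - 3\right) = \left(-6\right) \left(-3\right) = 18$)
$G{\left(n \right)} = \frac{1}{18} - \frac{n}{3}$ ($G{\left(n \right)} = - \frac{n + \frac{1}{-5 - 1}}{3} = - \frac{n + \frac{1}{-6}}{3} = - \frac{n - \frac{1}{6}}{3} = - \frac{- \frac{1}{6} + n}{3} = \frac{1}{18} - \frac{n}{3}$)
$g \left(z + G{\left(-12 \right)}\right) = - 252 \left(18 + \left(\frac{1}{18} - -4\right)\right) = - 252 \left(18 + \left(\frac{1}{18} + 4\right)\right) = - 252 \left(18 + \frac{73}{18}\right) = \left(-252\right) \frac{397}{18} = -5558$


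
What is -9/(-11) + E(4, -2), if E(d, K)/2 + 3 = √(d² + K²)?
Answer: -57/11 + 4*√5 ≈ 3.7625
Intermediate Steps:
E(d, K) = -6 + 2*√(K² + d²) (E(d, K) = -6 + 2*√(d² + K²) = -6 + 2*√(K² + d²))
-9/(-11) + E(4, -2) = -9/(-11) + (-6 + 2*√((-2)² + 4²)) = -9*(-1/11) + (-6 + 2*√(4 + 16)) = 9/11 + (-6 + 2*√20) = 9/11 + (-6 + 2*(2*√5)) = 9/11 + (-6 + 4*√5) = -57/11 + 4*√5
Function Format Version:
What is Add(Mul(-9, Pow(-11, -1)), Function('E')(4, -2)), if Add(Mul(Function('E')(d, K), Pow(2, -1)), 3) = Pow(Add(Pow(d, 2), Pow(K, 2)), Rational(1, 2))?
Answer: Add(Rational(-57, 11), Mul(4, Pow(5, Rational(1, 2)))) ≈ 3.7625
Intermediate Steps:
Function('E')(d, K) = Add(-6, Mul(2, Pow(Add(Pow(K, 2), Pow(d, 2)), Rational(1, 2)))) (Function('E')(d, K) = Add(-6, Mul(2, Pow(Add(Pow(d, 2), Pow(K, 2)), Rational(1, 2)))) = Add(-6, Mul(2, Pow(Add(Pow(K, 2), Pow(d, 2)), Rational(1, 2)))))
Add(Mul(-9, Pow(-11, -1)), Function('E')(4, -2)) = Add(Mul(-9, Pow(-11, -1)), Add(-6, Mul(2, Pow(Add(Pow(-2, 2), Pow(4, 2)), Rational(1, 2))))) = Add(Mul(-9, Rational(-1, 11)), Add(-6, Mul(2, Pow(Add(4, 16), Rational(1, 2))))) = Add(Rational(9, 11), Add(-6, Mul(2, Pow(20, Rational(1, 2))))) = Add(Rational(9, 11), Add(-6, Mul(2, Mul(2, Pow(5, Rational(1, 2)))))) = Add(Rational(9, 11), Add(-6, Mul(4, Pow(5, Rational(1, 2))))) = Add(Rational(-57, 11), Mul(4, Pow(5, Rational(1, 2))))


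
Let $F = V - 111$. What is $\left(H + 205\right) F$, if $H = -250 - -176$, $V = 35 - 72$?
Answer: $-19388$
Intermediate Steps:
$V = -37$ ($V = 35 - 72 = -37$)
$H = -74$ ($H = -250 + 176 = -74$)
$F = -148$ ($F = -37 - 111 = -148$)
$\left(H + 205\right) F = \left(-74 + 205\right) \left(-148\right) = 131 \left(-148\right) = -19388$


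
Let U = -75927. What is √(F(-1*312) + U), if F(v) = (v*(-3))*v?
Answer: I*√367959 ≈ 606.6*I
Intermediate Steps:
F(v) = -3*v² (F(v) = (-3*v)*v = -3*v²)
√(F(-1*312) + U) = √(-3*(-1*312)² - 75927) = √(-3*(-312)² - 75927) = √(-3*97344 - 75927) = √(-292032 - 75927) = √(-367959) = I*√367959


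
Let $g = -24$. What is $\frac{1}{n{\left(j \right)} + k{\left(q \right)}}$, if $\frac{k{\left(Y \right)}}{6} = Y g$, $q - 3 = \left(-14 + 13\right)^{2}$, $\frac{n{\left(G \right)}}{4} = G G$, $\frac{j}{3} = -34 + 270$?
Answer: $\frac{1}{2004480} \approx 4.9888 \cdot 10^{-7}$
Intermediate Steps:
$j = 708$ ($j = 3 \left(-34 + 270\right) = 3 \cdot 236 = 708$)
$n{\left(G \right)} = 4 G^{2}$ ($n{\left(G \right)} = 4 G G = 4 G^{2}$)
$q = 4$ ($q = 3 + \left(-14 + 13\right)^{2} = 3 + \left(-1\right)^{2} = 3 + 1 = 4$)
$k{\left(Y \right)} = - 144 Y$ ($k{\left(Y \right)} = 6 Y \left(-24\right) = 6 \left(- 24 Y\right) = - 144 Y$)
$\frac{1}{n{\left(j \right)} + k{\left(q \right)}} = \frac{1}{4 \cdot 708^{2} - 576} = \frac{1}{4 \cdot 501264 - 576} = \frac{1}{2005056 - 576} = \frac{1}{2004480}$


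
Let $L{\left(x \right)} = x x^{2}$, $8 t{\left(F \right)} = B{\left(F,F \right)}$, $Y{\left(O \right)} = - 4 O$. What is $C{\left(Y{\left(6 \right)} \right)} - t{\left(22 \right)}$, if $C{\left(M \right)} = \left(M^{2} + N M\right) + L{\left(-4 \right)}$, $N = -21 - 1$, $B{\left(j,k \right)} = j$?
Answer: $\frac{4149}{4} \approx 1037.3$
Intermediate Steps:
$N = -22$ ($N = -21 - 1 = -22$)
$t{\left(F \right)} = \frac{F}{8}$
$L{\left(x \right)} = x^{3}$
$C{\left(M \right)} = -64 + M^{2} - 22 M$ ($C{\left(M \right)} = \left(M^{2} - 22 M\right) + \left(-4\right)^{3} = \left(M^{2} - 22 M\right) - 64 = -64 + M^{2} - 22 M$)
$C{\left(Y{\left(6 \right)} \right)} - t{\left(22 \right)} = \left(-64 + \left(\left(-4\right) 6\right)^{2} - 22 \left(\left(-4\right) 6\right)\right) - \frac{1}{8} \cdot 22 = \left(-64 + \left(-24\right)^{2} - -528\right) - \frac{11}{4} = \left(-64 + 576 + 528\right) - \frac{11}{4} = 1040 - \frac{11}{4} = \frac{4149}{4}$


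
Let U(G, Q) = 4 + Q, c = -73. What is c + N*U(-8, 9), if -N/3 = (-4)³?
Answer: 2423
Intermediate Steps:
N = 192 (N = -3*(-4)³ = -3*(-64) = 192)
c + N*U(-8, 9) = -73 + 192*(4 + 9) = -73 + 192*13 = -73 + 2496 = 2423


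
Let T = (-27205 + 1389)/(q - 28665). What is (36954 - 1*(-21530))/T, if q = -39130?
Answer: 141604385/922 ≈ 1.5358e+5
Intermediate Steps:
T = 3688/9685 (T = (-27205 + 1389)/(-39130 - 28665) = -25816/(-67795) = -25816*(-1/67795) = 3688/9685 ≈ 0.38080)
(36954 - 1*(-21530))/T = (36954 - 1*(-21530))/(3688/9685) = (36954 + 21530)*(9685/3688) = 58484*(9685/3688) = 141604385/922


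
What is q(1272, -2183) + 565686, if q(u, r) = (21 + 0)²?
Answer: 566127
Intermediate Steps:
q(u, r) = 441 (q(u, r) = 21² = 441)
q(1272, -2183) + 565686 = 441 + 565686 = 566127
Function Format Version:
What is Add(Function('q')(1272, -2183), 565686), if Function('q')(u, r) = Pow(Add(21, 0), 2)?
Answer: 566127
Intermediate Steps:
Function('q')(u, r) = 441 (Function('q')(u, r) = Pow(21, 2) = 441)
Add(Function('q')(1272, -2183), 565686) = Add(441, 565686) = 566127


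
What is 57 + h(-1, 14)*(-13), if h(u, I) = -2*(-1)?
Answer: 31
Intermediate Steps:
h(u, I) = 2
57 + h(-1, 14)*(-13) = 57 + 2*(-13) = 57 - 26 = 31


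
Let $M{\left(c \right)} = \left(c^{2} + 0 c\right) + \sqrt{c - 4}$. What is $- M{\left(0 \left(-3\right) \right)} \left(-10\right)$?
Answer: $20 i \approx 20.0 i$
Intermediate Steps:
$M{\left(c \right)} = c^{2} + \sqrt{-4 + c}$ ($M{\left(c \right)} = \left(c^{2} + 0\right) + \sqrt{-4 + c} = c^{2} + \sqrt{-4 + c}$)
$- M{\left(0 \left(-3\right) \right)} \left(-10\right) = - (\left(0 \left(-3\right)\right)^{2} + \sqrt{-4 + 0 \left(-3\right)}) \left(-10\right) = - (0^{2} + \sqrt{-4 + 0}) \left(-10\right) = - (0 + \sqrt{-4}) \left(-10\right) = - (0 + 2 i) \left(-10\right) = - 2 i \left(-10\right) = 20 i$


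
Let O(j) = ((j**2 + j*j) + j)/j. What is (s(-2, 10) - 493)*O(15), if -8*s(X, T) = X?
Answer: -61101/4 ≈ -15275.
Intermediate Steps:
O(j) = (j + 2*j**2)/j (O(j) = ((j**2 + j**2) + j)/j = (2*j**2 + j)/j = (j + 2*j**2)/j)
s(X, T) = -X/8
(s(-2, 10) - 493)*O(15) = (-1/8*(-2) - 493)*(1 + 2*15) = (1/4 - 493)*(1 + 30) = -1971/4*31 = -61101/4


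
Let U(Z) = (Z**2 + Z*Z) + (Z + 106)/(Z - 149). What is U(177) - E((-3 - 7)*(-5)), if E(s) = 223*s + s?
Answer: 1441107/28 ≈ 51468.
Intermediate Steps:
U(Z) = 2*Z**2 + (106 + Z)/(-149 + Z) (U(Z) = (Z**2 + Z**2) + (106 + Z)/(-149 + Z) = 2*Z**2 + (106 + Z)/(-149 + Z))
E(s) = 224*s
U(177) - E((-3 - 7)*(-5)) = (106 + 177 - 298*177**2 + 2*177**3)/(-149 + 177) - 224*(-3 - 7)*(-5) = (106 + 177 - 298*31329 + 2*5545233)/28 - 224*(-10*(-5)) = (106 + 177 - 9336042 + 11090466)/28 - 224*50 = (1/28)*1754707 - 1*11200 = 1754707/28 - 11200 = 1441107/28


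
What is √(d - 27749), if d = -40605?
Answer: I*√68354 ≈ 261.45*I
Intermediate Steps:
√(d - 27749) = √(-40605 - 27749) = √(-68354) = I*√68354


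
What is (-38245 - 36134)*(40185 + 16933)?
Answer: -4248379722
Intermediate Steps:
(-38245 - 36134)*(40185 + 16933) = -74379*57118 = -4248379722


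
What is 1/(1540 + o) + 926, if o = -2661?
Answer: 1038045/1121 ≈ 926.00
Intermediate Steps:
1/(1540 + o) + 926 = 1/(1540 - 2661) + 926 = 1/(-1121) + 926 = -1/1121 + 926 = 1038045/1121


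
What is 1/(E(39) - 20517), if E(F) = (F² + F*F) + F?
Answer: -1/17436 ≈ -5.7353e-5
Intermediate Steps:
E(F) = F + 2*F² (E(F) = (F² + F²) + F = 2*F² + F = F + 2*F²)
1/(E(39) - 20517) = 1/(39*(1 + 2*39) - 20517) = 1/(39*(1 + 78) - 20517) = 1/(39*79 - 20517) = 1/(3081 - 20517) = 1/(-17436) = -1/17436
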